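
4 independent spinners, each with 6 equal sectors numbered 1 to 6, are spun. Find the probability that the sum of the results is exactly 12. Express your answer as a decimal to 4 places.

There are 6^4 = 1296 equally likely outcomes.
The number of ordered 4-tuples from {1,…,6} summing to 12 is 125.
P(sum = 12) = 125/1296 ≈ 0.0965.

0.0965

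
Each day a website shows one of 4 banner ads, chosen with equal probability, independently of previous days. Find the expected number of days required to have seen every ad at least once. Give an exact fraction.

After i distinct types are collected, each trial gives a new one with probability (4−i)/4, so the expected wait for the next new type is 4/(4−i).
E = 4/4 + 4/3 + 4/2 + 4/1 = 25/3.

25/3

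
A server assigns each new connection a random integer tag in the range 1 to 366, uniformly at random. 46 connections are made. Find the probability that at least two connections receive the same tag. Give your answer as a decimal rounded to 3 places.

0.948

It's easier to compute the probability that all 46 are distinct.
P(all distinct) = 366/366 · 365/366 · ··· · 321/366 ≈ 0.052.
So the probability of at least one match is 1 − 0.052 = 0.948.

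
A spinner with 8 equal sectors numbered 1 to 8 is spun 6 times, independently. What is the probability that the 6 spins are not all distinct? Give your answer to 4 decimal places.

P(all 6 different) = 8/8 · 7/8 · ··· · 3/8 ≈ 0.0769.
P(at least two equal) = 1 − 0.0769 = 0.9231.

0.9231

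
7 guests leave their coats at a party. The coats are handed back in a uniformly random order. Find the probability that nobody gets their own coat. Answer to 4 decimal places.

This is the derangement probability: permutations of 7 with no fixed point.
D(7) = 7! · (1 − 1/1! + 1/2! − ··· + (−1)^7/7!) = 1854.
P = 1854/5040 = 103/280 ≈ 0.3679.

0.3679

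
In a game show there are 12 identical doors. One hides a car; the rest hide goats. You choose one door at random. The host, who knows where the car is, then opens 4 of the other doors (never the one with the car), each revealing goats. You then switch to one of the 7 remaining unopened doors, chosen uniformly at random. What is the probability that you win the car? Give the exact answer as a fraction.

Your original door holds the car with probability 1/12, so the other 11 collectively hold it with probability 11/12.
The host can always find 4 empty doors to open, so the reveals don't change that 11/12; it is now spread over the 7 remaining unopened doors.
P(win by switching) = (11/12) · (1/7) = 11/84.

11/84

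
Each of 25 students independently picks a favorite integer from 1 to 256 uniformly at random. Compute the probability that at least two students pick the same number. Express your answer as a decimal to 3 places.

It's easier to compute the probability that all 25 are distinct.
P(all distinct) = 256/256 · 255/256 · ··· · 232/256 ≈ 0.298.
So the probability of at least one match is 1 − 0.298 = 0.702.

0.702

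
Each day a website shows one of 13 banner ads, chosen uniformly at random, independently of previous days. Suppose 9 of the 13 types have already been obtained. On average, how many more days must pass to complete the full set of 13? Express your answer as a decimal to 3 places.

Starting from 9 distinct types, each trial gives a new one with probability (13−i)/13 when i types are held, so the wait for the next new type is 13/(13−i).
E = 13/4 + 13/3 + 13/2 + 13/1 = 325/12 ≈ 27.083.

27.083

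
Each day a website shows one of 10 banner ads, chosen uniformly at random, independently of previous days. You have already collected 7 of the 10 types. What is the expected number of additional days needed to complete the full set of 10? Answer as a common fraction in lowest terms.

55/3

Starting from 7 distinct types, each trial gives a new one with probability (10−i)/10 when i types are held, so the wait for the next new type is 10/(10−i).
E = 10/3 + 10/2 + 10/1 = 55/3.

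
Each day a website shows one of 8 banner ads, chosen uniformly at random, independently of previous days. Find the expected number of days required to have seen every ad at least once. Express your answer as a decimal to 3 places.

21.743

After i distinct types are collected, each trial gives a new one with probability (8−i)/8, so the expected wait for the next new type is 8/(8−i).
E = 8/8 + 8/7 + 8/6 + 8/5 + 8/4 + 8/3 + 8/2 + 8/1 = 761/35 ≈ 21.743.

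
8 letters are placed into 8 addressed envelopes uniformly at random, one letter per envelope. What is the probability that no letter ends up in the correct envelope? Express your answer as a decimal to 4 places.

0.3679

This is the derangement probability: permutations of 8 with no fixed point.
D(8) = 8! · (1 − 1/1! + 1/2! − ··· + (−1)^8/8!) = 14833.
P = 14833/40320 = 2119/5760 ≈ 0.3679.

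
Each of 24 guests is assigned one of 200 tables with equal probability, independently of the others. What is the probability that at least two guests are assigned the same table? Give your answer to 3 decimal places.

It's easier to compute the probability that all 24 are distinct.
P(all distinct) = 200/200 · 199/200 · ··· · 177/200 ≈ 0.238.
So the probability of at least one match is 1 − 0.238 = 0.762.

0.762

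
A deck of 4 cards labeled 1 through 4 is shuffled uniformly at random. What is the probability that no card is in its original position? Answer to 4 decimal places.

This is the derangement probability: permutations of 4 with no fixed point.
D(4) = 4! · (1 − 1/1! + 1/2! − ··· + (−1)^4/4!) = 9.
P = 9/24 = 3/8 ≈ 0.3750.

0.3750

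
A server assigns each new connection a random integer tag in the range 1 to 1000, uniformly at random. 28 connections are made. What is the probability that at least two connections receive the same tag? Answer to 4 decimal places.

It's easier to compute the probability that all 28 are distinct.
P(all distinct) = 1000/1000 · 999/1000 · ··· · 973/1000 ≈ 0.6828.
So the probability of at least one match is 1 − 0.6828 = 0.3172.

0.3172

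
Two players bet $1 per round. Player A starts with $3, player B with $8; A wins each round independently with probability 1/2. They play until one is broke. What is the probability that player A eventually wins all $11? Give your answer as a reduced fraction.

3/11

With a fair step, P(i) = ½P(i−1) + ½P(i+1) with P(0)=0, P(11)=1 has the linear solution P(i) = i/11.
P(3) = 3/11.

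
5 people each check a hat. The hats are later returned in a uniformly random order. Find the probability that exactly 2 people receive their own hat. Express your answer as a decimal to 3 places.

Choose which 2 of the 5 are fixed: C(5,2) = 10 ways.
The remaining 3 must have no fixed point: D(3) = 2.
P = 10·2/120 = 1/6 ≈ 0.167.

0.167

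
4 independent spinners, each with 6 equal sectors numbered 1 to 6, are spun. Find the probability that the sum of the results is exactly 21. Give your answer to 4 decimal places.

There are 6^4 = 1296 equally likely outcomes.
The number of ordered 4-tuples from {1,…,6} summing to 21 is 20.
P(sum = 21) = 20/1296 = 5/324 ≈ 0.0154.

0.0154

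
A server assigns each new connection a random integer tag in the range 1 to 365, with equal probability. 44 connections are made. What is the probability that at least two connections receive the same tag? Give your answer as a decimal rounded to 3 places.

It's easier to compute the probability that all 44 are distinct.
P(all distinct) = 365/365 · 364/365 · ··· · 322/365 ≈ 0.067.
So the probability of at least one match is 1 − 0.067 = 0.933.

0.933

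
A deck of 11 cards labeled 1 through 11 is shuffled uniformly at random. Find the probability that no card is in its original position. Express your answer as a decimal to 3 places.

This is the derangement probability: permutations of 11 with no fixed point.
D(11) = 11! · (1 − 1/1! + 1/2! − ··· + (−1)^11/11!) = 14684570.
P = 14684570/39916800 = 1468457/3991680 ≈ 0.368.

0.368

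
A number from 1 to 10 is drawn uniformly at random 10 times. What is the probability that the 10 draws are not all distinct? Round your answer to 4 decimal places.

P(all 10 different) = 10/10 · 9/10 · ··· · 1/10 ≈ 0.0004.
P(at least two equal) = 1 − 0.0004 = 0.9996.

0.9996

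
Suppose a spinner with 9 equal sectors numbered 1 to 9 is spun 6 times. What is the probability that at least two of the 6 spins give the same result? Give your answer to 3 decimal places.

P(all 6 different) = 9/9 · 8/9 · ··· · 4/9 ≈ 0.114.
P(at least two equal) = 1 − 0.114 = 0.886.

0.886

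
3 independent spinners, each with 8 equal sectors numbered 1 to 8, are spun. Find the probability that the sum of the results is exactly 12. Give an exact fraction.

There are 8^3 = 512 equally likely outcomes.
The number of ordered 3-tuples from {1,…,8} summing to 12 is 46.
P(sum = 12) = 46/512 = 23/256.

23/256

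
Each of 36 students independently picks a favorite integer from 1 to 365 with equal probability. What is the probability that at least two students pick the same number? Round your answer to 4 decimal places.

It's easier to compute the probability that all 36 are distinct.
P(all distinct) = 365/365 · 364/365 · ··· · 330/365 ≈ 0.1678.
So the probability of at least one match is 1 − 0.1678 = 0.8322.

0.8322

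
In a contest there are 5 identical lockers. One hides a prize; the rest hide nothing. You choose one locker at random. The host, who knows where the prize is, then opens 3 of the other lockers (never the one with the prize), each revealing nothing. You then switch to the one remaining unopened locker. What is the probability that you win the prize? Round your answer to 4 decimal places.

0.8000

Your original locker holds the prize with probability 1/5, so the other 4 collectively hold it with probability 4/5.
The host can always find 3 empty lockers to open, so the reveals don't change that 4/5; it is now spread over the 1 remaining unopened locker.
P(win by switching) = (4/5) · (1/1) = 4/5 ≈ 0.8000.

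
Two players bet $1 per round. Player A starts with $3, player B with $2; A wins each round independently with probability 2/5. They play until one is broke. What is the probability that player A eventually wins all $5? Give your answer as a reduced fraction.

76/211

Let r = q/p = (3/5)/(2/5) = 3/2. The recurrence P(i) = p·P(i+1) + q·P(i−1) with P(0)=0, P(5)=1 gives P(i) = (1 − r^i)/(1 − r^5).
P(3) = (1 − (3/2)^3) / (1 − (3/2)^5) = 76/211.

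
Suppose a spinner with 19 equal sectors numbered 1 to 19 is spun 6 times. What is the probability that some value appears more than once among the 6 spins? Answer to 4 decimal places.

P(all 6 different) = 19/19 · 18/19 · ··· · 14/19 ≈ 0.4152.
P(at least two equal) = 1 − 0.4152 = 0.5848.

0.5848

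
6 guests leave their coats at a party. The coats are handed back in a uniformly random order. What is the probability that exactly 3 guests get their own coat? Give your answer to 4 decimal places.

Choose which 3 of the 6 are fixed: C(6,3) = 20 ways.
The remaining 3 must have no fixed point: D(3) = 2.
P = 20·2/720 = 1/18 ≈ 0.0556.

0.0556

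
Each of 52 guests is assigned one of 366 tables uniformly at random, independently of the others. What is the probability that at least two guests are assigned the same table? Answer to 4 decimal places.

It's easier to compute the probability that all 52 are distinct.
P(all distinct) = 366/366 · 365/366 · ··· · 315/366 ≈ 0.0222.
So the probability of at least one match is 1 − 0.0222 = 0.9778.

0.9778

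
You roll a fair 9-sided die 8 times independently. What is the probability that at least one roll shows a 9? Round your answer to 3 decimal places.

P(no roll shows a 9) = (8/9)^8 ≈ 0.390.
P(at least one) = 1 − 0.390 = 0.610.

0.610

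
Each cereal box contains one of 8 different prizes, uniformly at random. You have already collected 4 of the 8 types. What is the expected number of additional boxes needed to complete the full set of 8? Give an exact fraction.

Starting from 4 distinct types, each trial gives a new one with probability (8−i)/8 when i types are held, so the wait for the next new type is 8/(8−i).
E = 8/4 + 8/3 + 8/2 + 8/1 = 50/3.

50/3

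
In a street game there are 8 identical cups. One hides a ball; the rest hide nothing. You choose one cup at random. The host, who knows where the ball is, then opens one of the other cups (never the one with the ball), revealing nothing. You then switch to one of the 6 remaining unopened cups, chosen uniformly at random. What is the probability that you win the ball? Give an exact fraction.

Your original cup holds the ball with probability 1/8, so the other 7 collectively hold it with probability 7/8.
The host can always find an empty cup to open, so this doesn't change that 7/8; it is now spread over the 6 remaining unopened cups.
P(win by switching) = (7/8) · (1/6) = 7/48.

7/48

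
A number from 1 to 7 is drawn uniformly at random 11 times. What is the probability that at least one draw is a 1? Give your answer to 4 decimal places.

0.8165

P(no draw is a 1) = (6/7)^11 ≈ 0.1835.
P(at least one) = 1 − 0.1835 = 0.8165.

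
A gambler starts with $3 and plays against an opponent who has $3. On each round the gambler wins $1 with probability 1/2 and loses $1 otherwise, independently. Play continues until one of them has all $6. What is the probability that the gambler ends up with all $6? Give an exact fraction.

1/2

With a fair step, P(i) = ½P(i−1) + ½P(i+1) with P(0)=0, P(6)=1 has the linear solution P(i) = i/6.
P(3) = 3/6 = 1/2.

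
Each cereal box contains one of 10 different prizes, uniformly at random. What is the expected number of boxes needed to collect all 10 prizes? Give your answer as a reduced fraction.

7381/252

After i distinct types are collected, each trial gives a new one with probability (10−i)/10, so the expected wait for the next new type is 10/(10−i).
E = 10/10 + 10/9 + 10/8 + 10/7 + 10/6 + 10/5 + 10/4 + 10/3 + 10/2 + 10/1 = 7381/252.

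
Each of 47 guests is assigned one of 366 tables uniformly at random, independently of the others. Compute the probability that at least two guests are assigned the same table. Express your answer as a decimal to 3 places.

It's easier to compute the probability that all 47 are distinct.
P(all distinct) = 366/366 · 365/366 · ··· · 320/366 ≈ 0.046.
So the probability of at least one match is 1 − 0.046 = 0.954.

0.954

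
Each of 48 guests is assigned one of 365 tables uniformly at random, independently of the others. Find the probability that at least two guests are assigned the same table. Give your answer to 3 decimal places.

It's easier to compute the probability that all 48 are distinct.
P(all distinct) = 365/365 · 364/365 · ··· · 318/365 ≈ 0.039.
So the probability of at least one match is 1 − 0.039 = 0.961.

0.961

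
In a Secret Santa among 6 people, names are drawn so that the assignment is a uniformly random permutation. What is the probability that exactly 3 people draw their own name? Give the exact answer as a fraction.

Choose which 3 of the 6 are fixed: C(6,3) = 20 ways.
The remaining 3 must have no fixed point: D(3) = 2.
P = 20·2/720 = 1/18.

1/18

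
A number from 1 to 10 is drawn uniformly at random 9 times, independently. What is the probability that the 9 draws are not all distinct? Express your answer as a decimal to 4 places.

0.9964

P(all 9 different) = 10/10 · 9/10 · ··· · 2/10 ≈ 0.0036.
P(at least two equal) = 1 − 0.0036 = 0.9964.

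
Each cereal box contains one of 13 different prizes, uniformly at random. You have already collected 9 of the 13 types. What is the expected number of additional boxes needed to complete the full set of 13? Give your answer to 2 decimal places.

27.08

Starting from 9 distinct types, each trial gives a new one with probability (13−i)/13 when i types are held, so the wait for the next new type is 13/(13−i).
E = 13/4 + 13/3 + 13/2 + 13/1 = 325/12 ≈ 27.08.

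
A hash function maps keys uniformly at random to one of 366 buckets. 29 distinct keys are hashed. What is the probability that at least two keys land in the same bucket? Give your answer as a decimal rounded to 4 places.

0.6799

It's easier to compute the probability that all 29 are distinct.
P(all distinct) = 366/366 · 365/366 · ··· · 338/366 ≈ 0.3201.
So the probability of at least one match is 1 − 0.3201 = 0.6799.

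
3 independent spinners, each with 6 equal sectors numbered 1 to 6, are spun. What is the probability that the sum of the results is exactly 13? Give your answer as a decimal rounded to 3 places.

0.097

There are 6^3 = 216 equally likely outcomes.
The number of ordered 3-tuples from {1,…,6} summing to 13 is 21.
P(sum = 13) = 21/216 = 7/72 ≈ 0.097.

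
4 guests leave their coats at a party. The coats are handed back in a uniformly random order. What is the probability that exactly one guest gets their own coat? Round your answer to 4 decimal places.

0.3333

Choose which one is fixed: C(4,1) = 4 ways.
The remaining 3 must have no fixed point: D(3) = 2.
P = 4·2/24 = 1/3 ≈ 0.3333.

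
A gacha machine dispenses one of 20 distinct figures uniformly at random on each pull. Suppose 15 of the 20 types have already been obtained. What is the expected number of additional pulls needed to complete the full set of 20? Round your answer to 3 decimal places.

Starting from 15 distinct types, each trial gives a new one with probability (20−i)/20 when i types are held, so the wait for the next new type is 20/(20−i).
E = 20/5 + 20/4 + 20/3 + 20/2 + 20/1 = 137/3 ≈ 45.667.

45.667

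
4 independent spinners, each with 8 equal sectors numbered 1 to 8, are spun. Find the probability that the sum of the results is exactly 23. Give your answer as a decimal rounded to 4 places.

0.0498

There are 8^4 = 4096 equally likely outcomes.
The number of ordered 4-tuples from {1,…,8} summing to 23 is 204.
P(sum = 23) = 204/4096 = 51/1024 ≈ 0.0498.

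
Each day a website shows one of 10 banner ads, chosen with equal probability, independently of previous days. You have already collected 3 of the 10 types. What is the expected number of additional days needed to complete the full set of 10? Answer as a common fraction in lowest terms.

Starting from 3 distinct types, each trial gives a new one with probability (10−i)/10 when i types are held, so the wait for the next new type is 10/(10−i).
E = 10/7 + 10/6 + 10/5 + 10/4 + 10/3 + 10/2 + 10/1 = 363/14.

363/14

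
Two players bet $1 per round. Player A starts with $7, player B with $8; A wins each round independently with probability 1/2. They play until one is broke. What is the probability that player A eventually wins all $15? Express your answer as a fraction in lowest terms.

With a fair step, P(i) = ½P(i−1) + ½P(i+1) with P(0)=0, P(15)=1 has the linear solution P(i) = i/15.
P(7) = 7/15.

7/15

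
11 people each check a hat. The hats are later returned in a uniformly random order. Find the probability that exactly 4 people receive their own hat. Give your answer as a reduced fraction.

Choose which 4 of the 11 are fixed: C(11,4) = 330 ways.
The remaining 7 must have no fixed point: D(7) = 1854.
P = 330·1854/39916800 = 103/6720.

103/6720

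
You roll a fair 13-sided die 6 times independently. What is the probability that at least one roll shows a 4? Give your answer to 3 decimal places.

P(no roll shows a 4) = (12/13)^6 ≈ 0.619.
P(at least one) = 1 − 0.619 = 0.381.

0.381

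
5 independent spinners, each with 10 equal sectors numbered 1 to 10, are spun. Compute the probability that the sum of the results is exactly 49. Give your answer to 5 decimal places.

0.00005

There are 10^5 = 100000 equally likely outcomes.
The number of ordered 5-tuples from {1,…,10} summing to 49 is 5.
P(sum = 49) = 5/100000 = 1/20000 ≈ 0.00005.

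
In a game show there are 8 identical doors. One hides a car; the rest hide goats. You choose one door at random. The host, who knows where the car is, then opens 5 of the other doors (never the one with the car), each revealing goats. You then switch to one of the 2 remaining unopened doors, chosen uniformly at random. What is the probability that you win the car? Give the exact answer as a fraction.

7/16

Your original door holds the car with probability 1/8, so the other 7 collectively hold it with probability 7/8.
The host can always find 5 empty doors to open, so the reveals don't change that 7/8; it is now spread over the 2 remaining unopened doors.
P(win by switching) = (7/8) · (1/2) = 7/16.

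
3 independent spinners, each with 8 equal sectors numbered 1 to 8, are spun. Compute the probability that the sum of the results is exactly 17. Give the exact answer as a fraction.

9/128

There are 8^3 = 512 equally likely outcomes.
The number of ordered 3-tuples from {1,…,8} summing to 17 is 36.
P(sum = 17) = 36/512 = 9/128.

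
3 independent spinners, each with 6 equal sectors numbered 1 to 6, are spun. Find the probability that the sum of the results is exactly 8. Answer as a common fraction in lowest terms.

There are 6^3 = 216 equally likely outcomes.
The number of ordered 3-tuples from {1,…,6} summing to 8 is 21.
P(sum = 8) = 21/216 = 7/72.

7/72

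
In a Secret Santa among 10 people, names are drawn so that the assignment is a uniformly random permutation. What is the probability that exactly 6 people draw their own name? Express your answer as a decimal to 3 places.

0.001

Choose which 6 of the 10 are fixed: C(10,6) = 210 ways.
The remaining 4 must have no fixed point: D(4) = 9.
P = 210·9/3628800 = 1/1920 ≈ 0.001.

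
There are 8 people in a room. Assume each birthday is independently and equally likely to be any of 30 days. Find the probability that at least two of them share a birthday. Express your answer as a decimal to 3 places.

It's easier to compute the probability that all 8 are distinct.
P(all distinct) = 30/30 · 29/30 · ··· · 23/30 ≈ 0.360.
So the probability of at least one match is 1 − 0.360 = 0.640.

0.640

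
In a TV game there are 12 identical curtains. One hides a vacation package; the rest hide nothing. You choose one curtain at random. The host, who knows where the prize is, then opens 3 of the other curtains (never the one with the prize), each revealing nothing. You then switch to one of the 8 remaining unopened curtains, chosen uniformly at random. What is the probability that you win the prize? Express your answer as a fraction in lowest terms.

Your original curtain holds the prize with probability 1/12, so the other 11 collectively hold it with probability 11/12.
The host can always find 3 empty curtains to open, so the reveals don't change that 11/12; it is now spread over the 8 remaining unopened curtains.
P(win by switching) = (11/12) · (1/8) = 11/96.

11/96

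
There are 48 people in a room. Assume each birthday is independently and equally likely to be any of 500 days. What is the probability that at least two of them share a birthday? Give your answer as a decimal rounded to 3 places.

0.903

It's easier to compute the probability that all 48 are distinct.
P(all distinct) = 500/500 · 499/500 · ··· · 453/500 ≈ 0.097.
So the probability of at least one match is 1 − 0.097 = 0.903.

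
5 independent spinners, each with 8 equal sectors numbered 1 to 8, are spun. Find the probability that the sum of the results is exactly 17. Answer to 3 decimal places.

There are 8^5 = 32768 equally likely outcomes.
The number of ordered 5-tuples from {1,…,8} summing to 17 is 1470.
P(sum = 17) = 1470/32768 = 735/16384 ≈ 0.045.

0.045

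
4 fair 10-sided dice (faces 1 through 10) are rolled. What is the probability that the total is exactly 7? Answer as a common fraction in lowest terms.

1/500

There are 10^4 = 10000 equally likely outcomes.
The number of ordered 4-tuples from {1,…,10} summing to 7 is 20.
P(sum = 7) = 20/10000 = 1/500.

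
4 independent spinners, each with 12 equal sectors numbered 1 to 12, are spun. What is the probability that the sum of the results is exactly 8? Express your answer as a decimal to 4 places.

There are 12^4 = 20736 equally likely outcomes.
The number of ordered 4-tuples from {1,…,12} summing to 8 is 35.
P(sum = 8) = 35/20736 ≈ 0.0017.

0.0017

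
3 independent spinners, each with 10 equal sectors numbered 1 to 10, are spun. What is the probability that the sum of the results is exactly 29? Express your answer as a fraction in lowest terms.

There are 10^3 = 1000 equally likely outcomes.
The number of ordered 3-tuples from {1,…,10} summing to 29 is 3.
P(sum = 29) = 3/1000.

3/1000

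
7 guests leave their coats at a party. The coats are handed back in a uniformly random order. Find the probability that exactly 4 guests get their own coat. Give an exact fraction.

Choose which 4 of the 7 are fixed: C(7,4) = 35 ways.
The remaining 3 must have no fixed point: D(3) = 2.
P = 35·2/5040 = 1/72.

1/72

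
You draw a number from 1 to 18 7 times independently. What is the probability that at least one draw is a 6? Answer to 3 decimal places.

P(no draw is a 6) = (17/18)^7 ≈ 0.670.
P(at least one) = 1 − 0.670 = 0.330.

0.330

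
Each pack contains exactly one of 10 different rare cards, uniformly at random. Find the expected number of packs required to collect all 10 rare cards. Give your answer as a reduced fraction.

After i distinct types are collected, each trial gives a new one with probability (10−i)/10, so the expected wait for the next new type is 10/(10−i).
E = 10/10 + 10/9 + 10/8 + 10/7 + 10/6 + 10/5 + 10/4 + 10/3 + 10/2 + 10/1 = 7381/252.

7381/252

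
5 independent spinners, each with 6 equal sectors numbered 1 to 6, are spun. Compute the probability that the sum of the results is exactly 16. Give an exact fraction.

There are 6^5 = 7776 equally likely outcomes.
The number of ordered 5-tuples from {1,…,6} summing to 16 is 735.
P(sum = 16) = 735/7776 = 245/2592.

245/2592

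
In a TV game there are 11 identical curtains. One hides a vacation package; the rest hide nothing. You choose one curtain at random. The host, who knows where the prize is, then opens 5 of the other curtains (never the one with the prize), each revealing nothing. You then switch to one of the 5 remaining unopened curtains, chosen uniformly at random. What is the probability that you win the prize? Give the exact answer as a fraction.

Your original curtain holds the prize with probability 1/11, so the other 10 collectively hold it with probability 10/11.
The host can always find 5 empty curtains to open, so the reveals don't change that 10/11; it is now spread over the 5 remaining unopened curtains.
P(win by switching) = (10/11) · (1/5) = 2/11.

2/11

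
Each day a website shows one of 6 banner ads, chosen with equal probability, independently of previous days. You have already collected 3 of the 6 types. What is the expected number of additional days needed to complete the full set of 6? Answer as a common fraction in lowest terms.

Starting from 3 distinct types, each trial gives a new one with probability (6−i)/6 when i types are held, so the wait for the next new type is 6/(6−i).
E = 6/3 + 6/2 + 6/1 = 11.

11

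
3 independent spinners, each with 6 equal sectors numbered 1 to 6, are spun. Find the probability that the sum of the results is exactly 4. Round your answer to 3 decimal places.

There are 6^3 = 216 equally likely outcomes.
The number of ordered 3-tuples from {1,…,6} summing to 4 is 3.
P(sum = 4) = 3/216 = 1/72 ≈ 0.014.

0.014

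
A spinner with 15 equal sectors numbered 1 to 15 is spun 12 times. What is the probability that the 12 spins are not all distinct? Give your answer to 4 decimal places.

0.9983

P(all 12 different) = 15/15 · 14/15 · ··· · 4/15 ≈ 0.0017.
P(at least two equal) = 1 − 0.0017 = 0.9983.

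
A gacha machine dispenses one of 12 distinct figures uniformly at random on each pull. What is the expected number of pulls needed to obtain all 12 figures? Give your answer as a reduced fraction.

86021/2310

After i distinct types are collected, each trial gives a new one with probability (12−i)/12, so the expected wait for the next new type is 12/(12−i).
E = 12/12 + 12/11 + 12/10 + 12/9 + 12/8 + 12/7 + 12/6 + 12/5 + 12/4 + 12/3 + 12/2 + 12/1 = 86021/2310.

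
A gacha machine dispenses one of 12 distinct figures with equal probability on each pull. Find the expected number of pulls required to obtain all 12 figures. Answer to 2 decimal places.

37.24

After i distinct types are collected, each trial gives a new one with probability (12−i)/12, so the expected wait for the next new type is 12/(12−i).
E = 12/12 + 12/11 + 12/10 + 12/9 + 12/8 + 12/7 + 12/6 + 12/5 + 12/4 + 12/3 + 12/2 + 12/1 = 86021/2310 ≈ 37.24.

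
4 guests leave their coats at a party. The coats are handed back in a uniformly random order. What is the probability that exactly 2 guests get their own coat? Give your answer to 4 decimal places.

0.2500

Choose which 2 of the 4 are fixed: C(4,2) = 6 ways.
The remaining 2 must have no fixed point: D(2) = 1.
P = 6·1/24 = 1/4 ≈ 0.2500.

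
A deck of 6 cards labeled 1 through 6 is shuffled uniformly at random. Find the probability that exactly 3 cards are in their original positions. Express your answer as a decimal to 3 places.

Choose which 3 of the 6 are fixed: C(6,3) = 20 ways.
The remaining 3 must have no fixed point: D(3) = 2.
P = 20·2/720 = 1/18 ≈ 0.056.

0.056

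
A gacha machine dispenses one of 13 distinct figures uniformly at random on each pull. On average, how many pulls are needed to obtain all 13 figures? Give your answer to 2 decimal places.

After i distinct types are collected, each trial gives a new one with probability (13−i)/13, so the expected wait for the next new type is 13/(13−i).
E = 13/13 + 13/12 + 13/11 + 13/10 + 13/9 + 13/8 + 13/7 + 13/6 + 13/5 + 13/4 + 13/3 + 13/2 + 13/1 = 1145993/27720 ≈ 41.34.

41.34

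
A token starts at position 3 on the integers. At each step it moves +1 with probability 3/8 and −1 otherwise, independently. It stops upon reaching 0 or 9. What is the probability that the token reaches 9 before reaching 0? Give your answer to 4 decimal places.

0.0370

Let r = q/p = (5/8)/(3/8) = 5/3. The recurrence P(i) = p·P(i+1) + q·P(i−1) with P(0)=0, P(9)=1 gives P(i) = (1 − r^i)/(1 − r^9).
P(3) = (1 − (5/3)^3) / (1 − (5/3)^9) = 729/19729 ≈ 0.0370.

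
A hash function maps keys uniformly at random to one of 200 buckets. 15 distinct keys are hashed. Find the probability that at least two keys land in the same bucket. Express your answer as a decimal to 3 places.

It's easier to compute the probability that all 15 are distinct.
P(all distinct) = 200/200 · 199/200 · ··· · 186/200 ≈ 0.584.
So the probability of at least one match is 1 − 0.584 = 0.416.

0.416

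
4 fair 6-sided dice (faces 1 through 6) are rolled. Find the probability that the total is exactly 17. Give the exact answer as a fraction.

There are 6^4 = 1296 equally likely outcomes.
The number of ordered 4-tuples from {1,…,6} summing to 17 is 104.
P(sum = 17) = 104/1296 = 13/162.

13/162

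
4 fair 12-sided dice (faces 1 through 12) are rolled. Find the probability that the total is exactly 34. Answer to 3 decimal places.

There are 12^4 = 20736 equally likely outcomes.
The number of ordered 4-tuples from {1,…,12} summing to 34 is 640.
P(sum = 34) = 640/20736 = 5/162 ≈ 0.031.

0.031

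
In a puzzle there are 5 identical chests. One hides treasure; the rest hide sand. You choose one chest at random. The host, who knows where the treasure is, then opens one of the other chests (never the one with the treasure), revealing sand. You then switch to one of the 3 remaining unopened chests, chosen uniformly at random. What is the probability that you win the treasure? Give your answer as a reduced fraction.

Your original chest holds the treasure with probability 1/5, so the other 4 collectively hold it with probability 4/5.
The host can always find an empty chest to open, so this doesn't change that 4/5; it is now spread over the 3 remaining unopened chests.
P(win by switching) = (4/5) · (1/3) = 4/15.

4/15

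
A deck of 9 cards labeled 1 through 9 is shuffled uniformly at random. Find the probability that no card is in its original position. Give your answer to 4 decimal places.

This is the derangement probability: permutations of 9 with no fixed point.
D(9) = 9! · (1 − 1/1! + 1/2! − ··· + (−1)^9/9!) = 133496.
P = 133496/362880 = 16687/45360 ≈ 0.3679.

0.3679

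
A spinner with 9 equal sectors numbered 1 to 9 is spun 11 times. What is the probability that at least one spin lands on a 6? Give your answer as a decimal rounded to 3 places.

P(no spin lands on a 6) = (8/9)^11 ≈ 0.274.
P(at least one) = 1 − 0.274 = 0.726.

0.726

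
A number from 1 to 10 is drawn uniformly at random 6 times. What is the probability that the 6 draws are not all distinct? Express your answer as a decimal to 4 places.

0.8488

P(all 6 different) = 10/10 · 9/10 · ··· · 5/10 ≈ 0.1512.
P(at least two equal) = 1 − 0.1512 = 0.8488.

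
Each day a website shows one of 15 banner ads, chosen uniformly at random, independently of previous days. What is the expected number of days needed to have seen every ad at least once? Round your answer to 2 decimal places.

After i distinct types are collected, each trial gives a new one with probability (15−i)/15, so the expected wait for the next new type is 15/(15−i).
E = 15/15 + 15/14 + 15/13 + 15/12 + 15/11 + 15/10 + 15/9 + 15/8 + 15/7 + 15/6 + 15/5 + 15/4 + 15/3 + 15/2 + 15/1 = 1195757/24024 ≈ 49.77.

49.77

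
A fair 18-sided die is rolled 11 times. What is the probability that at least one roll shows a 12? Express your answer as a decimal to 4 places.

P(no roll shows a 12) = (17/18)^11 ≈ 0.5333.
P(at least one) = 1 − 0.5333 = 0.4667.

0.4667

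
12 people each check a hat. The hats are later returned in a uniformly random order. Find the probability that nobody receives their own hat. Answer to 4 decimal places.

This is the derangement probability: permutations of 12 with no fixed point.
D(12) = 12! · (1 − 1/1! + 1/2! − ··· + (−1)^12/12!) = 176214841.
P = 176214841/479001600 = 16019531/43545600 ≈ 0.3679.

0.3679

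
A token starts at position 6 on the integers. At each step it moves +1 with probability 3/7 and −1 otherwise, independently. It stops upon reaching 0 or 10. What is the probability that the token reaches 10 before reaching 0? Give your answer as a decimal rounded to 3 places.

Let r = q/p = (4/7)/(3/7) = 4/3. The recurrence P(i) = p·P(i+1) + q·P(i−1) with P(0)=0, P(10)=1 gives P(i) = (1 − r^i)/(1 − r^10).
P(6) = (1 − (4/3)^6) / (1 − (4/3)^10) = 38961/141361 ≈ 0.276.

0.276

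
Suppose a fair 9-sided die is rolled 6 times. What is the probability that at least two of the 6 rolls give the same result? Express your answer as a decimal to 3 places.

0.886

P(all 6 different) = 9/9 · 8/9 · ··· · 4/9 ≈ 0.114.
P(at least two equal) = 1 − 0.114 = 0.886.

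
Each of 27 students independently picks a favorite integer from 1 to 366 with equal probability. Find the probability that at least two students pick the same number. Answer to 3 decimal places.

It's easier to compute the probability that all 27 are distinct.
P(all distinct) = 366/366 · 365/366 · ··· · 340/366 ≈ 0.374.
So the probability of at least one match is 1 − 0.374 = 0.626.

0.626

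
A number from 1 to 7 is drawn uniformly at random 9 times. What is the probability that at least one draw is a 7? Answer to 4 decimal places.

P(no draw is a 7) = (6/7)^9 ≈ 0.2497.
P(at least one) = 1 − 0.2497 = 0.7503.

0.7503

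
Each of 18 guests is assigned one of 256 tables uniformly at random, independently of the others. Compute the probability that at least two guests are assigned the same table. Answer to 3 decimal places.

0.458

It's easier to compute the probability that all 18 are distinct.
P(all distinct) = 256/256 · 255/256 · ··· · 239/256 ≈ 0.542.
So the probability of at least one match is 1 − 0.542 = 0.458.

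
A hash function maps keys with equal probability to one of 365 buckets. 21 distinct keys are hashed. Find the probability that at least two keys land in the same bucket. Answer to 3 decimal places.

It's easier to compute the probability that all 21 are distinct.
P(all distinct) = 365/365 · 364/365 · ··· · 345/365 ≈ 0.556.
So the probability of at least one match is 1 − 0.556 = 0.444.

0.444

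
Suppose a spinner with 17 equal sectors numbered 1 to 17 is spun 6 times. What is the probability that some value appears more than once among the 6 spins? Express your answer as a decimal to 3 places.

0.631

P(all 6 different) = 17/17 · 16/17 · ··· · 12/17 ≈ 0.369.
P(at least two equal) = 1 − 0.369 = 0.631.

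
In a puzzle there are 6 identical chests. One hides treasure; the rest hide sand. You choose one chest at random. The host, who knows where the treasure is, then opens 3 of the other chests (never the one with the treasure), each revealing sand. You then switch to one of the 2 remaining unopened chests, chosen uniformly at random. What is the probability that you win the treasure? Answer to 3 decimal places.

Your original chest holds the treasure with probability 1/6, so the other 5 collectively hold it with probability 5/6.
The host can always find 3 empty chests to open, so the reveals don't change that 5/6; it is now spread over the 2 remaining unopened chests.
P(win by switching) = (5/6) · (1/2) = 5/12 ≈ 0.417.

0.417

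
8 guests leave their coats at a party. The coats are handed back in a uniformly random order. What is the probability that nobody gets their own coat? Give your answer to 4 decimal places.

0.3679

This is the derangement probability: permutations of 8 with no fixed point.
D(8) = 8! · (1 − 1/1! + 1/2! − ··· + (−1)^8/8!) = 14833.
P = 14833/40320 = 2119/5760 ≈ 0.3679.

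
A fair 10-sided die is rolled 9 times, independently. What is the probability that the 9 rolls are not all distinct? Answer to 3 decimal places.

P(all 9 different) = 10/10 · 9/10 · ··· · 2/10 ≈ 0.004.
P(at least two equal) = 1 − 0.004 = 0.996.

0.996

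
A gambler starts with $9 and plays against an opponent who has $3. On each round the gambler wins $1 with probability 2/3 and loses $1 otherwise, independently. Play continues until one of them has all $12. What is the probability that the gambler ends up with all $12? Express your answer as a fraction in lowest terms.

584/585

Let r = q/p = (1/3)/(2/3) = 1/2. The recurrence P(i) = p·P(i+1) + q·P(i−1) with P(0)=0, P(12)=1 gives P(i) = (1 − r^i)/(1 − r^12).
P(9) = (1 − (1/2)^9) / (1 − (1/2)^12) = 584/585.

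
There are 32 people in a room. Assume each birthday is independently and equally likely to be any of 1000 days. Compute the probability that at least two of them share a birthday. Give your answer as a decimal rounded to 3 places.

It's easier to compute the probability that all 32 are distinct.
P(all distinct) = 1000/1000 · 999/1000 · ··· · 969/1000 ≈ 0.606.
So the probability of at least one match is 1 − 0.606 = 0.394.

0.394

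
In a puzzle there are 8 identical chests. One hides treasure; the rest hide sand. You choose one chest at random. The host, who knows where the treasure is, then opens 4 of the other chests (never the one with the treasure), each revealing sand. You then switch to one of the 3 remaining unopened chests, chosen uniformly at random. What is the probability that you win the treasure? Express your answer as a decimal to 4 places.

0.2917

Your original chest holds the treasure with probability 1/8, so the other 7 collectively hold it with probability 7/8.
The host can always find 4 empty chests to open, so the reveals don't change that 7/8; it is now spread over the 3 remaining unopened chests.
P(win by switching) = (7/8) · (1/3) = 7/24 ≈ 0.2917.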